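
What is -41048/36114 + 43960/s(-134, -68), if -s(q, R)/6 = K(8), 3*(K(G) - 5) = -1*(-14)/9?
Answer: -3575093816/2690493 ≈ -1328.8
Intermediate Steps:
K(G) = 149/27 (K(G) = 5 + (-1*(-14)/9)/3 = 5 + (14*(⅑))/3 = 5 + (⅓)*(14/9) = 5 + 14/27 = 149/27)
s(q, R) = -298/9 (s(q, R) = -6*149/27 = -298/9)
-41048/36114 + 43960/s(-134, -68) = -41048/36114 + 43960/(-298/9) = -41048*1/36114 + 43960*(-9/298) = -20524/18057 - 197820/149 = -3575093816/2690493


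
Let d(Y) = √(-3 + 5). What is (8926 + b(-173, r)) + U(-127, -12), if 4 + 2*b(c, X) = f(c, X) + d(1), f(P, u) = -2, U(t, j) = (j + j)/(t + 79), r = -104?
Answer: 17847/2 + √2/2 ≈ 8924.2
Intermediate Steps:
U(t, j) = 2*j/(79 + t) (U(t, j) = (2*j)/(79 + t) = 2*j/(79 + t))
d(Y) = √2
b(c, X) = -3 + √2/2 (b(c, X) = -2 + (-2 + √2)/2 = -2 + (-1 + √2/2) = -3 + √2/2)
(8926 + b(-173, r)) + U(-127, -12) = (8926 + (-3 + √2/2)) + 2*(-12)/(79 - 127) = (8923 + √2/2) + 2*(-12)/(-48) = (8923 + √2/2) + 2*(-12)*(-1/48) = (8923 + √2/2) + ½ = 17847/2 + √2/2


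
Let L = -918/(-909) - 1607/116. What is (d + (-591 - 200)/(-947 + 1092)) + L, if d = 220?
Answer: 11815661/58580 ≈ 201.70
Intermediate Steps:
L = -150475/11716 (L = -918*(-1/909) - 1607*1/116 = 102/101 - 1607/116 = -150475/11716 ≈ -12.844)
(d + (-591 - 200)/(-947 + 1092)) + L = (220 + (-591 - 200)/(-947 + 1092)) - 150475/11716 = (220 - 791/145) - 150475/11716 = 31109/145 - 150475/11716 = 11815661/58580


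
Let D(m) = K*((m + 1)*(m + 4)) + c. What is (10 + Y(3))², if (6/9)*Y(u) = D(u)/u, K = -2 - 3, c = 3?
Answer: 13689/4 ≈ 3422.3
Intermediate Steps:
K = -5
D(m) = 3 - 5*(1 + m)*(4 + m) (D(m) = -5*(m + 1)*(m + 4) + 3 = -5*(1 + m)*(4 + m) + 3 = 3 - 5*(1 + m)*(4 + m))
Y(u) = 3*(-17 - 25*u - 5*u²)/(2*u) (Y(u) = 3*((-17 - 25*u - 5*u²)/u)/2 = 3*(-17 - 25*u - 5*u²)/(2*u))
(10 + Y(3))² = (10 + (3/2)*(-17 - 25*3 - 5*3²)/3)² = (10 + (3/2)*(⅓)*(-17 - 75 - 5*9))² = (10 + (3/2)*(⅓)*(-17 - 75 - 45))² = (10 + (3/2)*(⅓)*(-137))² = (10 - 137/2)² = (-117/2)² = 13689/4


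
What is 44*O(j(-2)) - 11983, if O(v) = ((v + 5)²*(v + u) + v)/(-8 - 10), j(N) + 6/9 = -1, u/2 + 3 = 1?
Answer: -2873479/243 ≈ -11825.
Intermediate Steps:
u = -4 (u = -6 + 2*1 = -6 + 2 = -4)
j(N) = -5/3 (j(N) = -⅔ - 1 = -5/3)
O(v) = -v/18 - (5 + v)²*(-4 + v)/18 (O(v) = ((v + 5)²*(v - 4) + v)/(-8 - 10) = ((5 + v)²*(-4 + v) + v)/(-18) = (v + (5 + v)²*(-4 + v))*(-1/18) = -v/18 - (5 + v)²*(-4 + v)/18)
44*O(j(-2)) - 11983 = 44*(50/9 - (-5/3)²/3 - (-5/3)³/18 + (7/9)*(-5/3)) - 11983 = 44*(50/9 - ⅓*25/9 - 1/18*(-125/27) - 35/27) - 11983 = 44*(50/9 - 25/27 + 125/486 - 35/27) - 11983 = 44*(1745/486) - 11983 = 38390/243 - 11983 = -2873479/243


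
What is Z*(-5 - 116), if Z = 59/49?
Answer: -7139/49 ≈ -145.69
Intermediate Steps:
Z = 59/49 (Z = 59*(1/49) = 59/49 ≈ 1.2041)
Z*(-5 - 116) = 59*(-5 - 116)/49 = (59/49)*(-121) = -7139/49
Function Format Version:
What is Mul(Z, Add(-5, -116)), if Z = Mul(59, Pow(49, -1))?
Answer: Rational(-7139, 49) ≈ -145.69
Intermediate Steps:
Z = Rational(59, 49) (Z = Mul(59, Rational(1, 49)) = Rational(59, 49) ≈ 1.2041)
Mul(Z, Add(-5, -116)) = Mul(Rational(59, 49), Add(-5, -116)) = Mul(Rational(59, 49), -121) = Rational(-7139, 49)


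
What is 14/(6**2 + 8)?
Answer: 7/22 ≈ 0.31818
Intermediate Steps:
14/(6**2 + 8) = 14/(36 + 8) = 14/44 = (1/44)*14 = 7/22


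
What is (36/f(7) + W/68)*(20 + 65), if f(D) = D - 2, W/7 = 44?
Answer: 997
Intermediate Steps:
W = 308 (W = 7*44 = 308)
f(D) = -2 + D
(36/f(7) + W/68)*(20 + 65) = (36/(-2 + 7) + 308/68)*(20 + 65) = (36/5 + 308*(1/68))*85 = (36*(⅕) + 77/17)*85 = (36/5 + 77/17)*85 = (997/85)*85 = 997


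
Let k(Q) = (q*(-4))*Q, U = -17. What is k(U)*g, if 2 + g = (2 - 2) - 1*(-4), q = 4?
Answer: 544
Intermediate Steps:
g = 2 (g = -2 + ((2 - 2) - 1*(-4)) = -2 + (0 + 4) = -2 + 4 = 2)
k(Q) = -16*Q (k(Q) = (4*(-4))*Q = -16*Q)
k(U)*g = -16*(-17)*2 = 272*2 = 544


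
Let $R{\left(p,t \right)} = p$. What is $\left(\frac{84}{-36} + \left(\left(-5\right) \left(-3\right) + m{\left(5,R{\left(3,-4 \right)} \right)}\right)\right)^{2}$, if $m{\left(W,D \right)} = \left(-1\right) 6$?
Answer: $\frac{400}{9} \approx 44.444$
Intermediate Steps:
$m{\left(W,D \right)} = -6$
$\left(\frac{84}{-36} + \left(\left(-5\right) \left(-3\right) + m{\left(5,R{\left(3,-4 \right)} \right)}\right)\right)^{2} = \left(\frac{84}{-36} - -9\right)^{2} = \left(84 \left(- \frac{1}{36}\right) + \left(15 - 6\right)\right)^{2} = \left(- \frac{7}{3} + 9\right)^{2} = \left(\frac{20}{3}\right)^{2} = \frac{400}{9}$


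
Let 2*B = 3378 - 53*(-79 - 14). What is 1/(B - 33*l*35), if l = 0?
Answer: 2/8307 ≈ 0.00024076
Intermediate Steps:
B = 8307/2 (B = (3378 - 53*(-79 - 14))/2 = (3378 - 53*(-93))/2 = (3378 - 1*(-4929))/2 = (3378 + 4929)/2 = (½)*8307 = 8307/2 ≈ 4153.5)
1/(B - 33*l*35) = 1/(8307/2 - 33*0*35) = 1/(8307/2 + 0*35) = 1/(8307/2 + 0) = 1/(8307/2) = 2/8307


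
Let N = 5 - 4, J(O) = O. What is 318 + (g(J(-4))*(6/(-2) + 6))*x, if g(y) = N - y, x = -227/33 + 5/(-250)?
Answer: 23597/110 ≈ 214.52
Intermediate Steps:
x = -11383/1650 (x = -227*1/33 + 5*(-1/250) = -227/33 - 1/50 = -11383/1650 ≈ -6.8988)
N = 1
g(y) = 1 - y
318 + (g(J(-4))*(6/(-2) + 6))*x = 318 + ((1 - 1*(-4))*(6/(-2) + 6))*(-11383/1650) = 318 + ((1 + 4)*(6*(-1/2) + 6))*(-11383/1650) = 318 + (5*(-3 + 6))*(-11383/1650) = 318 + (5*3)*(-11383/1650) = 318 + 15*(-11383/1650) = 318 - 11383/110 = 23597/110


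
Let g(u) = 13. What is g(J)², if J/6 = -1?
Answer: 169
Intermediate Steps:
J = -6 (J = 6*(-1) = -6)
g(J)² = 13² = 169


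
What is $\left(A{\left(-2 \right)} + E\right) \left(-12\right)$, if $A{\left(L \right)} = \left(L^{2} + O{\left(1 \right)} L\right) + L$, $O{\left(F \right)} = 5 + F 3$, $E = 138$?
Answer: $-1488$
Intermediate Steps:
$O{\left(F \right)} = 5 + 3 F$
$A{\left(L \right)} = L^{2} + 9 L$ ($A{\left(L \right)} = \left(L^{2} + \left(5 + 3 \cdot 1\right) L\right) + L = \left(L^{2} + \left(5 + 3\right) L\right) + L = \left(L^{2} + 8 L\right) + L = L^{2} + 9 L$)
$\left(A{\left(-2 \right)} + E\right) \left(-12\right) = \left(- 2 \left(9 - 2\right) + 138\right) \left(-12\right) = \left(\left(-2\right) 7 + 138\right) \left(-12\right) = \left(-14 + 138\right) \left(-12\right) = 124 \left(-12\right) = -1488$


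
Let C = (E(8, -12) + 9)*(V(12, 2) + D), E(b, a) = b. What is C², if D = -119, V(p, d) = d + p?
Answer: 3186225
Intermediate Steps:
C = -1785 (C = (8 + 9)*((2 + 12) - 119) = 17*(14 - 119) = 17*(-105) = -1785)
C² = (-1785)² = 3186225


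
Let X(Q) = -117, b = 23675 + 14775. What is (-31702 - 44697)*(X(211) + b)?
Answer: -2928602867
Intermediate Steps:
b = 38450
(-31702 - 44697)*(X(211) + b) = (-31702 - 44697)*(-117 + 38450) = -76399*38333 = -2928602867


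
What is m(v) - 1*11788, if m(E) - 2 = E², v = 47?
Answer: -9577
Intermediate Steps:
m(E) = 2 + E²
m(v) - 1*11788 = (2 + 47²) - 1*11788 = (2 + 2209) - 11788 = 2211 - 11788 = -9577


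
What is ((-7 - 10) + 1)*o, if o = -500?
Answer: 8000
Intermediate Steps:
((-7 - 10) + 1)*o = ((-7 - 10) + 1)*(-500) = (-17 + 1)*(-500) = -16*(-500) = 8000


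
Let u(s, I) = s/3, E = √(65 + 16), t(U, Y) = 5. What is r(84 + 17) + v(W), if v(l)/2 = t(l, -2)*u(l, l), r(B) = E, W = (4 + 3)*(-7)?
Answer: -463/3 ≈ -154.33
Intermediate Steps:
W = -49 (W = 7*(-7) = -49)
E = 9 (E = √81 = 9)
r(B) = 9
u(s, I) = s/3 (u(s, I) = s*(⅓) = s/3)
v(l) = 10*l/3 (v(l) = 2*(5*(l/3)) = 2*(5*l/3) = 10*l/3)
r(84 + 17) + v(W) = 9 + (10/3)*(-49) = 9 - 490/3 = -463/3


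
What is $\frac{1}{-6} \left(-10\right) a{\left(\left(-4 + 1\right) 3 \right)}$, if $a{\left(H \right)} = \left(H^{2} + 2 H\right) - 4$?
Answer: $\frac{295}{3} \approx 98.333$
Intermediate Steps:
$a{\left(H \right)} = -4 + H^{2} + 2 H$
$\frac{1}{-6} \left(-10\right) a{\left(\left(-4 + 1\right) 3 \right)} = \frac{1}{-6} \left(-10\right) \left(-4 + \left(\left(-4 + 1\right) 3\right)^{2} + 2 \left(-4 + 1\right) 3\right) = \left(- \frac{1}{6}\right) \left(-10\right) \left(-4 + \left(\left(-3\right) 3\right)^{2} + 2 \left(\left(-3\right) 3\right)\right) = \frac{5 \left(-4 + \left(-9\right)^{2} + 2 \left(-9\right)\right)}{3} = \frac{5 \left(-4 + 81 - 18\right)}{3} = \frac{5}{3} \cdot 59 = \frac{295}{3}$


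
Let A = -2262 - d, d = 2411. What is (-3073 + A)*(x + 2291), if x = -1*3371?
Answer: 8365680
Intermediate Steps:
A = -4673 (A = -2262 - 1*2411 = -2262 - 2411 = -4673)
x = -3371
(-3073 + A)*(x + 2291) = (-3073 - 4673)*(-3371 + 2291) = -7746*(-1080) = 8365680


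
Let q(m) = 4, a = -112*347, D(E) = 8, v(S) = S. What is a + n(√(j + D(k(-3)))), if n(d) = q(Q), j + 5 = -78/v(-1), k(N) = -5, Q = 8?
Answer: -38860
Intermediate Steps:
j = 73 (j = -5 - 78/(-1) = -5 - 78*(-1) = -5 + 78 = 73)
a = -38864
n(d) = 4
a + n(√(j + D(k(-3)))) = -38864 + 4 = -38860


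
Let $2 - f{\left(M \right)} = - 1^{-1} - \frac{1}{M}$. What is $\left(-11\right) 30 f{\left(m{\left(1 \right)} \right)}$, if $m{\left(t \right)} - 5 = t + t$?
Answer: $- \frac{7260}{7} \approx -1037.1$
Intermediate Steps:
$m{\left(t \right)} = 5 + 2 t$ ($m{\left(t \right)} = 5 + \left(t + t\right) = 5 + 2 t$)
$f{\left(M \right)} = 3 + \frac{1}{M}$ ($f{\left(M \right)} = 2 - \left(- 1^{-1} - \frac{1}{M}\right) = 2 - \left(\left(-1\right) 1 - \frac{1}{M}\right) = 2 - \left(-1 - \frac{1}{M}\right) = 2 + \left(1 + \frac{1}{M}\right) = 3 + \frac{1}{M}$)
$\left(-11\right) 30 f{\left(m{\left(1 \right)} \right)} = \left(-11\right) 30 \left(3 + \frac{1}{5 + 2 \cdot 1}\right) = - 330 \left(3 + \frac{1}{5 + 2}\right) = - 330 \left(3 + \frac{1}{7}\right) = \left(-330\right) \frac{22}{7} = - \frac{7260}{7}$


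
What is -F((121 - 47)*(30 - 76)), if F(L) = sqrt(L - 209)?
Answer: -I*sqrt(3613) ≈ -60.108*I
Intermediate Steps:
F(L) = sqrt(-209 + L)
-F((121 - 47)*(30 - 76)) = -sqrt(-209 + (121 - 47)*(30 - 76)) = -sqrt(-209 + 74*(-46)) = -sqrt(-209 - 3404) = -sqrt(-3613) = -I*sqrt(3613)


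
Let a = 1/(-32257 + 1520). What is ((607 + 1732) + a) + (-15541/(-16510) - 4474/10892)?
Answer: 230917512386104/98702500715 ≈ 2339.5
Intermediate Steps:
a = -1/30737 (a = 1/(-30737) = -1/30737 ≈ -3.2534e-5)
((607 + 1732) + a) + (-15541/(-16510) - 4474/10892) = ((607 + 1732) - 1/30737) + (-15541/(-16510) - 4474/10892) = (2339 - 1/30737) + (-15541*(-1/16510) - 4474*1/10892) = 71893842/30737 + (15541/16510 - 2237/5446) = 71893842/30737 + 11925854/22478365 = 230917512386104/98702500715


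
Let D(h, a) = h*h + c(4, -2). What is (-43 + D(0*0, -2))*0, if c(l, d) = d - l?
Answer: 0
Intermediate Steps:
D(h, a) = -6 + h² (D(h, a) = h*h + (-2 - 1*4) = h² + (-2 - 4) = h² - 6 = -6 + h²)
(-43 + D(0*0, -2))*0 = (-43 + (-6 + (0*0)²))*0 = (-43 + (-6 + 0²))*0 = (-43 + (-6 + 0))*0 = (-43 - 6)*0 = -49*0 = 0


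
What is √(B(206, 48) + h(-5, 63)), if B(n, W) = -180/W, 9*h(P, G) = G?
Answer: √13/2 ≈ 1.8028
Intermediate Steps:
h(P, G) = G/9
√(B(206, 48) + h(-5, 63)) = √(-180/48 + (⅑)*63) = √(-180*1/48 + 7) = √(-15/4 + 7) = √(13/4) = √13/2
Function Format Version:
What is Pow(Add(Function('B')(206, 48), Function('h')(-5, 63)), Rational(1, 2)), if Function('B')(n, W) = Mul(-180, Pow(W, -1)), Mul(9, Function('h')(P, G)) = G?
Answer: Mul(Rational(1, 2), Pow(13, Rational(1, 2))) ≈ 1.8028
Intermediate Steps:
Function('h')(P, G) = Mul(Rational(1, 9), G)
Pow(Add(Function('B')(206, 48), Function('h')(-5, 63)), Rational(1, 2)) = Pow(Add(Mul(-180, Pow(48, -1)), Mul(Rational(1, 9), 63)), Rational(1, 2)) = Pow(Add(Mul(-180, Rational(1, 48)), 7), Rational(1, 2)) = Pow(Add(Rational(-15, 4), 7), Rational(1, 2)) = Pow(Rational(13, 4), Rational(1, 2)) = Mul(Rational(1, 2), Pow(13, Rational(1, 2)))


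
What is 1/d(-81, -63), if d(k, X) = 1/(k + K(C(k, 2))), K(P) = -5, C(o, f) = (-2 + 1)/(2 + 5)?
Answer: -86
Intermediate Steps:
C(o, f) = -⅐ (C(o, f) = -1/7 = -1*⅐ = -⅐)
d(k, X) = 1/(-5 + k) (d(k, X) = 1/(k - 5) = 1/(-5 + k))
1/d(-81, -63) = 1/(1/(-5 - 81)) = 1/(1/(-86)) = 1/(-1/86) = -86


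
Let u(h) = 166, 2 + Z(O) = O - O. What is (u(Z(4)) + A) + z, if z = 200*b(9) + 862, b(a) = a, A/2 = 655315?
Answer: 1313458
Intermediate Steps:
A = 1310630 (A = 2*655315 = 1310630)
Z(O) = -2 (Z(O) = -2 + (O - O) = -2 + 0 = -2)
z = 2662 (z = 200*9 + 862 = 1800 + 862 = 2662)
(u(Z(4)) + A) + z = (166 + 1310630) + 2662 = 1310796 + 2662 = 1313458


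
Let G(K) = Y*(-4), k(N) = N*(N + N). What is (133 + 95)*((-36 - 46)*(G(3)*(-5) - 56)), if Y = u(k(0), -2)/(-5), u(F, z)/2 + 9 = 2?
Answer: 0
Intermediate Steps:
k(N) = 2*N² (k(N) = N*(2*N) = 2*N²)
u(F, z) = -14 (u(F, z) = -18 + 2*2 = -18 + 4 = -14)
Y = 14/5 (Y = -14/(-5) = -14*(-⅕) = 14/5 ≈ 2.8000)
G(K) = -56/5 (G(K) = (14/5)*(-4) = -56/5)
(133 + 95)*((-36 - 46)*(G(3)*(-5) - 56)) = (133 + 95)*((-36 - 46)*(-56/5*(-5) - 56)) = 228*(-82*(56 - 56)) = 228*(-82*0) = 228*0 = 0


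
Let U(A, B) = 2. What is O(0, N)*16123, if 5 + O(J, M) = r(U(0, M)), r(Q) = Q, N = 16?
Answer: -48369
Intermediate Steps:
O(J, M) = -3 (O(J, M) = -5 + 2 = -3)
O(0, N)*16123 = -3*16123 = -48369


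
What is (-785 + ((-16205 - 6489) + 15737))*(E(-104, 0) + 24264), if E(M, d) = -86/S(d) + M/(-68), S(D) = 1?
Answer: -3182364584/17 ≈ -1.8720e+8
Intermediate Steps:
E(M, d) = -86 - M/68 (E(M, d) = -86/1 + M/(-68) = -86*1 + M*(-1/68) = -86 - M/68)
(-785 + ((-16205 - 6489) + 15737))*(E(-104, 0) + 24264) = (-785 + ((-16205 - 6489) + 15737))*((-86 - 1/68*(-104)) + 24264) = (-785 + (-22694 + 15737))*((-86 + 26/17) + 24264) = (-785 - 6957)*(-1436/17 + 24264) = -7742*411052/17 = -3182364584/17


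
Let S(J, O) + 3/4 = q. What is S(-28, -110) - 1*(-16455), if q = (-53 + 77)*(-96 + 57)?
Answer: 62073/4 ≈ 15518.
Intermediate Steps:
q = -936 (q = 24*(-39) = -936)
S(J, O) = -3747/4 (S(J, O) = -¾ - 936 = -3747/4)
S(-28, -110) - 1*(-16455) = -3747/4 - 1*(-16455) = -3747/4 + 16455 = 62073/4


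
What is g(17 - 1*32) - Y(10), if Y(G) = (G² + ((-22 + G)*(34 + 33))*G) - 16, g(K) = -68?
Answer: 7888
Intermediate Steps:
Y(G) = -16 + G² + G*(-1474 + 67*G) (Y(G) = (G² + ((-22 + G)*67)*G) - 16 = (G² + (-1474 + 67*G)*G) - 16 = (G² + G*(-1474 + 67*G)) - 16 = -16 + G² + G*(-1474 + 67*G))
g(17 - 1*32) - Y(10) = -68 - (-16 - 1474*10 + 68*10²) = -68 - (-16 - 14740 + 68*100) = -68 - (-16 - 14740 + 6800) = -68 - 1*(-7956) = -68 + 7956 = 7888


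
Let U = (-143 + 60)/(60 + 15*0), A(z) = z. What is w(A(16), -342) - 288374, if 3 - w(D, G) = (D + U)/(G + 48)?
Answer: -5086863563/17640 ≈ -2.8837e+5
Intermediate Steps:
U = -83/60 (U = -83/(60 + 0) = -83/60 ≈ -1.3833)
w(D, G) = 3 - (-83/60 + D)/(48 + G) (w(D, G) = 3 - (D - 83/60)/(G + 48) = 3 - (-83/60 + D)/(48 + G))
w(A(16), -342) - 288374 = (8723/60 - 1*16 + 3*(-342))/(48 - 342) - 288374 = (8723/60 - 16 - 1026)/(-294) - 288374 = -1/294*(-53797/60) - 288374 = 53797/17640 - 288374 = -5086863563/17640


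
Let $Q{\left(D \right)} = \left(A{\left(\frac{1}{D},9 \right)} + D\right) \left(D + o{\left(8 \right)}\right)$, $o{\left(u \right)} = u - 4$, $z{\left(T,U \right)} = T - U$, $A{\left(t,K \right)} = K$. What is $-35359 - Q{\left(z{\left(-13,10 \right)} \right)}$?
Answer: $-35625$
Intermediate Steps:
$o{\left(u \right)} = -4 + u$
$Q{\left(D \right)} = \left(4 + D\right) \left(9 + D\right)$ ($Q{\left(D \right)} = \left(9 + D\right) \left(D + \left(-4 + 8\right)\right) = \left(9 + D\right) \left(D + 4\right) = \left(9 + D\right) \left(4 + D\right) = \left(4 + D\right) \left(9 + D\right)$)
$-35359 - Q{\left(z{\left(-13,10 \right)} \right)} = -35359 - \left(36 + \left(-13 - 10\right)^{2} + 13 \left(-13 - 10\right)\right) = -35359 - \left(36 + \left(-23\right)^{2} + 13 \left(-23\right)\right) = -35359 - \left(36 + 529 - 299\right) = -35359 - 266 = -35625$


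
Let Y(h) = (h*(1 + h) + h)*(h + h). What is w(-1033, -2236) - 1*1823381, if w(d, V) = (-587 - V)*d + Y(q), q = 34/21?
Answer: -32661500566/9261 ≈ -3.5268e+6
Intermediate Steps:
q = 34/21 (q = 34*(1/21) = 34/21 ≈ 1.6190)
Y(h) = 2*h*(h + h*(1 + h)) (Y(h) = (h + h*(1 + h))*(2*h) = 2*h*(h + h*(1 + h)))
w(d, V) = 175712/9261 + d*(-587 - V) (w(d, V) = (-587 - V)*d + 2*(34/21)²*(2 + 34/21) = d*(-587 - V) + 2*(1156/441)*(76/21) = d*(-587 - V) + 175712/9261 = 175712/9261 + d*(-587 - V))
w(-1033, -2236) - 1*1823381 = (175712/9261 - 587*(-1033) - 1*(-2236)*(-1033)) - 1*1823381 = (175712/9261 + 606371 - 2309788) - 1823381 = -15775169125/9261 - 1823381 = -32661500566/9261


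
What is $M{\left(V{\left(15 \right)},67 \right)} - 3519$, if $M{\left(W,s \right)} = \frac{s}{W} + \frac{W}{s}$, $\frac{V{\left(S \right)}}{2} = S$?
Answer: $- \frac{7067801}{2010} \approx -3516.3$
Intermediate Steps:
$V{\left(S \right)} = 2 S$
$M{\left(W,s \right)} = \frac{W}{s} + \frac{s}{W}$
$M{\left(V{\left(15 \right)},67 \right)} - 3519 = \left(\frac{2 \cdot 15}{67} + \frac{67}{2 \cdot 15}\right) - 3519 = \left(30 \cdot \frac{1}{67} + \frac{67}{30}\right) - 3519 = \left(\frac{30}{67} + 67 \cdot \frac{1}{30}\right) - 3519 = \left(\frac{30}{67} + \frac{67}{30}\right) - 3519 = \frac{5389}{2010} - 3519 = - \frac{7067801}{2010}$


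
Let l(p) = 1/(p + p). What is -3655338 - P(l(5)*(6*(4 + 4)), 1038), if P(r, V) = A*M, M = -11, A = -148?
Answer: -3656966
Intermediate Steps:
l(p) = 1/(2*p)
P(r, V) = 1628 (P(r, V) = -148*(-11) = 1628)
-3655338 - P(l(5)*(6*(4 + 4)), 1038) = -3655338 - 1*1628 = -3655338 - 1628 = -3656966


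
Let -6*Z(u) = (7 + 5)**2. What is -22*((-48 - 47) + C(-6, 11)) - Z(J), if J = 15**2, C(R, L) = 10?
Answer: 1894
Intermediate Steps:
J = 225
Z(u) = -24 (Z(u) = -(7 + 5)**2/6 = -1/6*12**2 = -1/6*144 = -24)
-22*((-48 - 47) + C(-6, 11)) - Z(J) = -22*((-48 - 47) + 10) - 1*(-24) = -22*(-95 + 10) + 24 = -22*(-85) + 24 = 1870 + 24 = 1894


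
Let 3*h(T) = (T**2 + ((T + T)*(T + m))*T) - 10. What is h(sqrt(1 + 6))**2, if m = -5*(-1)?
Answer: 5861/9 + 1876*sqrt(7)/9 ≈ 1202.7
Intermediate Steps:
m = 5
h(T) = -10/3 + T**2/3 + 2*T**2*(5 + T)/3 (h(T) = ((T**2 + ((T + T)*(T + 5))*T) - 10)/3 = ((T**2 + ((2*T)*(5 + T))*T) - 10)/3 = ((T**2 + (2*T*(5 + T))*T) - 10)/3 = ((T**2 + 2*T**2*(5 + T)) - 10)/3 = (-10 + T**2 + 2*T**2*(5 + T))/3 = -10/3 + T**2/3 + 2*T**2*(5 + T)/3)
h(sqrt(1 + 6))**2 = (-10/3 + 2*(sqrt(1 + 6))**3/3 + 11*(sqrt(1 + 6))**2/3)**2 = (-10/3 + 2*(sqrt(7))**3/3 + 11*(sqrt(7))**2/3)**2 = (-10/3 + 2*(7*sqrt(7))/3 + (11/3)*7)**2 = (-10/3 + 14*sqrt(7)/3 + 77/3)**2 = (67/3 + 14*sqrt(7)/3)**2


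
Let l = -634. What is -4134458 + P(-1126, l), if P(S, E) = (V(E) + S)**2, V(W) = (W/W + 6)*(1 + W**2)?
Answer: 7910562745871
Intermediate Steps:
V(W) = 7 + 7*W**2 (V(W) = (1 + 6)*(1 + W**2) = 7*(1 + W**2) = 7 + 7*W**2)
P(S, E) = (7 + S + 7*E**2)**2 (P(S, E) = ((7 + 7*E**2) + S)**2 = (7 + S + 7*E**2)**2)
-4134458 + P(-1126, l) = -4134458 + (7 - 1126 + 7*(-634)**2)**2 = -4134458 + (7 - 1126 + 7*401956)**2 = -4134458 + (7 - 1126 + 2813692)**2 = -4134458 + 2812573**2 = -4134458 + 7910566880329 = 7910562745871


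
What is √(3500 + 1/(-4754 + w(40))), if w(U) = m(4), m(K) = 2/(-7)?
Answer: √15142399090/2080 ≈ 59.161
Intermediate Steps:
m(K) = -2/7 (m(K) = 2*(-⅐) = -2/7)
w(U) = -2/7
√(3500 + 1/(-4754 + w(40))) = √(3500 + 1/(-4754 - 2/7)) = √(3500 + 1/(-33280/7)) = √(3500 - 7/33280) = √(116479993/33280) = √15142399090/2080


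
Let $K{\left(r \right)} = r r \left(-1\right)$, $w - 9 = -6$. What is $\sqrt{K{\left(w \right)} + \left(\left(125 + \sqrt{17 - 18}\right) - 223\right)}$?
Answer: $\sqrt{-107 + i} \approx 0.04834 + 10.344 i$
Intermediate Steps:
$w = 3$ ($w = 9 - 6 = 3$)
$K{\left(r \right)} = - r^{2}$ ($K{\left(r \right)} = r^{2} \left(-1\right) = - r^{2}$)
$\sqrt{K{\left(w \right)} + \left(\left(125 + \sqrt{17 - 18}\right) - 223\right)} = \sqrt{- 3^{2} + \left(\left(125 + \sqrt{17 - 18}\right) - 223\right)} = \sqrt{\left(-1\right) 9 - \left(98 - i\right)} = \sqrt{-9 - \left(98 - i\right)} = \sqrt{-107 + i}$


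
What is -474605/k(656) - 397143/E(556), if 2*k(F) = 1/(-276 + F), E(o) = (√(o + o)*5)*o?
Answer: -360699800 - 397143*√278/1545680 ≈ -3.6070e+8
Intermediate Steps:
E(o) = 5*√2*o^(3/2) (E(o) = (√(2*o)*5)*o = ((√2*√o)*5)*o = (5*√2*√o)*o = 5*√2*o^(3/2))
k(F) = 1/(2*(-276 + F))
-474605/k(656) - 397143/E(556) = -474605/(1/(2*(-276 + 656))) - 397143*√278/1545680 = -474605/((½)/380) - 397143*√278/1545680 = -474605/((½)*(1/380)) - 397143*√278/1545680 = -474605/1/760 - 397143*√278/1545680 = -474605*760 - 397143*√278/1545680 = -360699800 - 397143*√278/1545680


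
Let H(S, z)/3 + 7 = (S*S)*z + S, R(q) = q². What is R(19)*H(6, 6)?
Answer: 232845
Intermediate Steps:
H(S, z) = -21 + 3*S + 3*z*S² (H(S, z) = -21 + 3*((S*S)*z + S) = -21 + 3*(S²*z + S) = -21 + 3*(z*S² + S) = -21 + 3*(S + z*S²) = -21 + (3*S + 3*z*S²) = -21 + 3*S + 3*z*S²)
R(19)*H(6, 6) = 19²*(-21 + 3*6 + 3*6*6²) = 361*(-21 + 18 + 3*6*36) = 361*(-21 + 18 + 648) = 361*645 = 232845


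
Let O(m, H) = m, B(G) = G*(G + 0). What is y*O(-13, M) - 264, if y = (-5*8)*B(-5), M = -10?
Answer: 12736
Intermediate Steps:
B(G) = G**2 (B(G) = G*G = G**2)
y = -1000 (y = -5*8*(-5)**2 = -40*25 = -1000)
y*O(-13, M) - 264 = -1000*(-13) - 264 = 13000 - 264 = 12736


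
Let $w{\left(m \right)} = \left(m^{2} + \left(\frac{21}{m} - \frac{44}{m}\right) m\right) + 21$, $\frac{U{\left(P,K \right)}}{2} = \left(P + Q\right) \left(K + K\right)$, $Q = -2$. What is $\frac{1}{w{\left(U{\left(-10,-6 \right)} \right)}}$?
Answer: $\frac{1}{82942} \approx 1.2057 \cdot 10^{-5}$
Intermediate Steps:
$U{\left(P,K \right)} = 4 K \left(-2 + P\right)$ ($U{\left(P,K \right)} = 2 \left(P - 2\right) \left(K + K\right) = 2 \left(-2 + P\right) 2 K = 2 \cdot 2 K \left(-2 + P\right) = 4 K \left(-2 + P\right)$)
$w{\left(m \right)} = -2 + m^{2}$ ($w{\left(m \right)} = \left(m^{2} + - \frac{23}{m} m\right) + 21 = \left(m^{2} - 23\right) + 21 = \left(-23 + m^{2}\right) + 21 = -2 + m^{2}$)
$\frac{1}{w{\left(U{\left(-10,-6 \right)} \right)}} = \frac{1}{-2 + \left(4 \left(-6\right) \left(-2 - 10\right)\right)^{2}} = \frac{1}{-2 + \left(4 \left(-6\right) \left(-12\right)\right)^{2}} = \frac{1}{-2 + 288^{2}} = \frac{1}{-2 + 82944} = \frac{1}{82942}$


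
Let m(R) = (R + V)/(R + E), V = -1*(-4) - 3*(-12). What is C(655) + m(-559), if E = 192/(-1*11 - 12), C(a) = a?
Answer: 8559032/13049 ≈ 655.92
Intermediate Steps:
V = 40 (V = 4 + 36 = 40)
E = -192/23 (E = 192/(-11 - 12) = 192/(-23) = 192*(-1/23) = -192/23 ≈ -8.3478)
m(R) = (40 + R)/(-192/23 + R) (m(R) = (R + 40)/(R - 192/23) = (40 + R)/(-192/23 + R))
C(655) + m(-559) = 655 + 23*(40 - 559)/(-192 + 23*(-559)) = 655 + 23*(-519)/(-192 - 12857) = 655 + 23*(-519)/(-13049) = 655 + 23*(-1/13049)*(-519) = 655 + 11937/13049 = 8559032/13049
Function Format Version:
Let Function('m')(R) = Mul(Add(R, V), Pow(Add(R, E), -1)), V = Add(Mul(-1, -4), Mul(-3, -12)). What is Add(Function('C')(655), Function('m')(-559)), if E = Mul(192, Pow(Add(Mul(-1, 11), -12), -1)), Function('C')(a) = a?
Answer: Rational(8559032, 13049) ≈ 655.92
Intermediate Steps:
V = 40 (V = Add(4, 36) = 40)
E = Rational(-192, 23) (E = Mul(192, Pow(Add(-11, -12), -1)) = Mul(192, Pow(-23, -1)) = Mul(192, Rational(-1, 23)) = Rational(-192, 23) ≈ -8.3478)
Function('m')(R) = Mul(Pow(Add(Rational(-192, 23), R), -1), Add(40, R)) (Function('m')(R) = Mul(Add(R, 40), Pow(Add(R, Rational(-192, 23)), -1)) = Mul(Add(40, R), Pow(Add(Rational(-192, 23), R), -1)) = Mul(Pow(Add(Rational(-192, 23), R), -1), Add(40, R)))
Add(Function('C')(655), Function('m')(-559)) = Add(655, Mul(23, Pow(Add(-192, Mul(23, -559)), -1), Add(40, -559))) = Add(655, Mul(23, Pow(Add(-192, -12857), -1), -519)) = Add(655, Mul(23, Pow(-13049, -1), -519)) = Add(655, Mul(23, Rational(-1, 13049), -519)) = Add(655, Rational(11937, 13049)) = Rational(8559032, 13049)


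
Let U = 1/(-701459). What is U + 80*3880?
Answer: 217732873599/701459 ≈ 3.1040e+5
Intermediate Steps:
U = -1/701459 ≈ -1.4256e-6
U + 80*3880 = -1/701459 + 80*3880 = -1/701459 + 310400 = 217732873599/701459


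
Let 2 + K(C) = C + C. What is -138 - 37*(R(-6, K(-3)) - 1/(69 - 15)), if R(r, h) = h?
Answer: 8569/54 ≈ 158.69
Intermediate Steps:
K(C) = -2 + 2*C (K(C) = -2 + (C + C) = -2 + 2*C)
-138 - 37*(R(-6, K(-3)) - 1/(69 - 15)) = -138 - 37*((-2 + 2*(-3)) - 1/(69 - 15)) = -138 - 37*((-2 - 6) - 1/54) = -138 - 37*(-8 - 1*1/54) = -138 - 37*(-8 - 1/54) = -138 - 37*(-433/54) = -138 + 16021/54 = 8569/54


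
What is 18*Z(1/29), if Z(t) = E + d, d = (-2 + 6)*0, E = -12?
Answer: -216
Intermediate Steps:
d = 0 (d = 4*0 = 0)
Z(t) = -12 (Z(t) = -12 + 0 = -12)
18*Z(1/29) = 18*(-12) = -216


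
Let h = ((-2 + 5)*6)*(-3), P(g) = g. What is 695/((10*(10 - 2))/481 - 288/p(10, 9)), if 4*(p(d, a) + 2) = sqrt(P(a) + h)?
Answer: 92800626295/19234379344 - 4341489165*I*sqrt(5)/2404297418 ≈ 4.8247 - 4.0377*I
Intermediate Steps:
h = -54 (h = (3*6)*(-3) = 18*(-3) = -54)
p(d, a) = -2 + sqrt(-54 + a)/4 (p(d, a) = -2 + sqrt(a - 54)/4 = -2 + sqrt(-54 + a)/4)
695/((10*(10 - 2))/481 - 288/p(10, 9)) = 695/((10*(10 - 2))/481 - 288/(-2 + sqrt(-54 + 9)/4)) = 695/((10*8)*(1/481) - 288/(-2 + sqrt(-45)/4)) = 695/(80*(1/481) - 288/(-2 + (3*I*sqrt(5))/4)) = 695/(80/481 - 288/(-2 + 3*I*sqrt(5)/4))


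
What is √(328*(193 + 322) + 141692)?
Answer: 2*√77653 ≈ 557.33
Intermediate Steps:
√(328*(193 + 322) + 141692) = √(328*515 + 141692) = √(168920 + 141692) = √310612 = 2*√77653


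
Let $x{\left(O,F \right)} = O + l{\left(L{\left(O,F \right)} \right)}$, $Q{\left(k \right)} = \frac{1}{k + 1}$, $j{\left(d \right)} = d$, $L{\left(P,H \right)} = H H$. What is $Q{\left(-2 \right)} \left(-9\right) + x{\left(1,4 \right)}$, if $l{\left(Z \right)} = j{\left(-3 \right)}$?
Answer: $7$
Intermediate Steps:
$L{\left(P,H \right)} = H^{2}$
$l{\left(Z \right)} = -3$
$Q{\left(k \right)} = \frac{1}{1 + k}$
$x{\left(O,F \right)} = -3 + O$ ($x{\left(O,F \right)} = O - 3 = -3 + O$)
$Q{\left(-2 \right)} \left(-9\right) + x{\left(1,4 \right)} = \frac{1}{1 - 2} \left(-9\right) + \left(-3 + 1\right) = \frac{1}{-1} \left(-9\right) - 2 = \left(-1\right) \left(-9\right) - 2 = 9 - 2 = 7$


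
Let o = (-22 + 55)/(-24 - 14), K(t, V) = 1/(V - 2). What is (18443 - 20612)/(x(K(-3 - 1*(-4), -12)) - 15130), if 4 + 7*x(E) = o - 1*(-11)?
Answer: 192318/1341449 ≈ 0.14337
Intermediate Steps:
K(t, V) = 1/(-2 + V)
o = -33/38 (o = 33/(-38) = 33*(-1/38) = -33/38 ≈ -0.86842)
x(E) = 233/266 (x(E) = -4/7 + (-33/38 - 1*(-11))/7 = -4/7 + (-33/38 + 11)/7 = -4/7 + (⅐)*(385/38) = -4/7 + 55/38 = 233/266)
(18443 - 20612)/(x(K(-3 - 1*(-4), -12)) - 15130) = (18443 - 20612)/(233/266 - 15130) = -2169/(-4024347/266) = -2169*(-266/4024347) = 192318/1341449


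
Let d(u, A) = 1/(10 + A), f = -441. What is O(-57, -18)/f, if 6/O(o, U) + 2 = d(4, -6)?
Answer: 8/1029 ≈ 0.0077745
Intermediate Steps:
O(o, U) = -24/7 (O(o, U) = 6/(-2 + 1/(10 - 6)) = 6/(-2 + 1/4) = 6/(-7/4) = 6*(-4/7) = -24/7)
O(-57, -18)/f = -24/7/(-441) = -24/7*(-1/441) = 8/1029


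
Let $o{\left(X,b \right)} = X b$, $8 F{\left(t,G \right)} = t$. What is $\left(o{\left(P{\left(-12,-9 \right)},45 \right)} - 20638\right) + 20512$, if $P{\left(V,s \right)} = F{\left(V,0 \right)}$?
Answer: $- \frac{387}{2} \approx -193.5$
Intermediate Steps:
$F{\left(t,G \right)} = \frac{t}{8}$
$P{\left(V,s \right)} = \frac{V}{8}$
$\left(o{\left(P{\left(-12,-9 \right)},45 \right)} - 20638\right) + 20512 = \left(\frac{1}{8} \left(-12\right) 45 - 20638\right) + 20512 = \left(\left(- \frac{3}{2}\right) 45 - 20638\right) + 20512 = \left(- \frac{135}{2} - 20638\right) + 20512 = - \frac{41411}{2} + 20512 = - \frac{387}{2}$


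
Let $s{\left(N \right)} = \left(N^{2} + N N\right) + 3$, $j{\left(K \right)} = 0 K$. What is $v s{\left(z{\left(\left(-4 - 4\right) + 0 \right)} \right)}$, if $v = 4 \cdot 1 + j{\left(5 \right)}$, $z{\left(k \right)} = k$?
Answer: $524$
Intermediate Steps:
$j{\left(K \right)} = 0$
$v = 4$ ($v = 4 \cdot 1 + 0 = 4 + 0 = 4$)
$s{\left(N \right)} = 3 + 2 N^{2}$ ($s{\left(N \right)} = \left(N^{2} + N^{2}\right) + 3 = 2 N^{2} + 3 = 3 + 2 N^{2}$)
$v s{\left(z{\left(\left(-4 - 4\right) + 0 \right)} \right)} = 4 \left(3 + 2 \left(\left(-4 - 4\right) + 0\right)^{2}\right) = 4 \left(3 + 2 \left(-8 + 0\right)^{2}\right) = 4 \left(3 + 2 \left(-8\right)^{2}\right) = 4 \left(3 + 2 \cdot 64\right) = 4 \left(3 + 128\right) = 4 \cdot 131 = 524$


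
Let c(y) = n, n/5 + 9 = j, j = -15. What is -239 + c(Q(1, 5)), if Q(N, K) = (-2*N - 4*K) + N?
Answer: -359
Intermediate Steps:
n = -120 (n = -45 + 5*(-15) = -45 - 75 = -120)
Q(N, K) = -N - 4*K (Q(N, K) = (-4*K - 2*N) + N = -N - 4*K)
c(y) = -120
-239 + c(Q(1, 5)) = -239 - 120 = -359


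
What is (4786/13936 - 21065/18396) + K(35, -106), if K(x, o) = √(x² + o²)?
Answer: -25689823/32045832 + √12461 ≈ 110.83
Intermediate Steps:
K(x, o) = √(o² + x²)
(4786/13936 - 21065/18396) + K(35, -106) = (4786/13936 - 21065/18396) + √((-106)² + 35²) = (4786*(1/13936) - 21065*1/18396) + √(11236 + 1225) = (2393/6968 - 21065/18396) + √12461 = -25689823/32045832 + √12461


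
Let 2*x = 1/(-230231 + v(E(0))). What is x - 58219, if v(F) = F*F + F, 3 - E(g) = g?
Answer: -26806239923/460438 ≈ -58219.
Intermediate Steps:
E(g) = 3 - g
v(F) = F + F² (v(F) = F² + F = F + F²)
x = -1/460438 (x = 1/(2*(-230231 + (3 - 1*0)*(1 + (3 - 1*0)))) = 1/(2*(-230231 + (3 + 0)*(1 + (3 + 0)))) = 1/(2*(-230231 + 3*(1 + 3))) = 1/(2*(-230231 + 3*4)) = 1/(2*(-230231 + 12)) = (½)/(-230219) = (½)*(-1/230219) = -1/460438 ≈ -2.1718e-6)
x - 58219 = -1/460438 - 58219 = -26806239923/460438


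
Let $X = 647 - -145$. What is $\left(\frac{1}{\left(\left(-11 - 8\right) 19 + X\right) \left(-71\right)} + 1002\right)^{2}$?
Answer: $\frac{940170570164401}{936421201} \approx 1.004 \cdot 10^{6}$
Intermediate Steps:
$X = 792$ ($X = 647 + 145 = 792$)
$\left(\frac{1}{\left(\left(-11 - 8\right) 19 + X\right) \left(-71\right)} + 1002\right)^{2} = \left(\frac{1}{\left(\left(-11 - 8\right) 19 + 792\right) \left(-71\right)} + 1002\right)^{2} = \left(\frac{1}{\left(-19\right) 19 + 792} \left(- \frac{1}{71}\right) + 1002\right)^{2} = \left(\frac{1}{-361 + 792} \left(- \frac{1}{71}\right) + 1002\right)^{2} = \left(\frac{1}{431} \left(- \frac{1}{71}\right) + 1002\right)^{2} = \left(- \frac{1}{30601} + 1002\right)^{2} = \left(\frac{30662201}{30601}\right)^{2} = \frac{940170570164401}{936421201}$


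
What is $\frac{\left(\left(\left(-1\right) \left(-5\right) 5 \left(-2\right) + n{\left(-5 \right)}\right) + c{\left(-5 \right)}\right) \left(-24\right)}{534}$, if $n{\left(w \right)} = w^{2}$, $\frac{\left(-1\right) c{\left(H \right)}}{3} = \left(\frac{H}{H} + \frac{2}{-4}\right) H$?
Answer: $\frac{70}{89} \approx 0.78652$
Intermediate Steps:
$c{\left(H \right)} = - \frac{3 H}{2}$ ($c{\left(H \right)} = - 3 \left(\frac{H}{H} + \frac{2}{-4}\right) H = - 3 \left(1 + 2 \left(- \frac{1}{4}\right)\right) H = - 3 \left(1 - \frac{1}{2}\right) H = - 3 \frac{H}{2} = - \frac{3 H}{2}$)
$\frac{\left(\left(\left(-1\right) \left(-5\right) 5 \left(-2\right) + n{\left(-5 \right)}\right) + c{\left(-5 \right)}\right) \left(-24\right)}{534} = \frac{\left(\left(\left(-1\right) \left(-5\right) 5 \left(-2\right) + \left(-5\right)^{2}\right) - - \frac{15}{2}\right) \left(-24\right)}{534} = \left(\left(5 \cdot 5 \left(-2\right) + 25\right) + \frac{15}{2}\right) \left(-24\right) \frac{1}{534} = \left(\left(25 \left(-2\right) + 25\right) + \frac{15}{2}\right) \left(-24\right) \frac{1}{534} = \left(\left(-50 + 25\right) + \frac{15}{2}\right) \left(-24\right) \frac{1}{534} = \left(-25 + \frac{15}{2}\right) \left(-24\right) \frac{1}{534} = \left(- \frac{35}{2}\right) \left(-24\right) \frac{1}{534} = 420 \cdot \frac{1}{534} = \frac{70}{89}$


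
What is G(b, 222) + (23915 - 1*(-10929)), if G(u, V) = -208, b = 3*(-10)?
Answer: 34636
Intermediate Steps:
b = -30
G(b, 222) + (23915 - 1*(-10929)) = -208 + (23915 - 1*(-10929)) = -208 + (23915 + 10929) = -208 + 34844 = 34636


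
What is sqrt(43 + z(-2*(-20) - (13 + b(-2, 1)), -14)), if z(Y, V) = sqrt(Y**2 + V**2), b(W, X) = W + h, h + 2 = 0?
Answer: sqrt(43 + sqrt(1157)) ≈ 8.7758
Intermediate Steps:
h = -2 (h = -2 + 0 = -2)
b(W, X) = -2 + W (b(W, X) = W - 2 = -2 + W)
z(Y, V) = sqrt(V**2 + Y**2)
sqrt(43 + z(-2*(-20) - (13 + b(-2, 1)), -14)) = sqrt(43 + sqrt((-14)**2 + (-2*(-20) - (13 + (-2 - 2)))**2)) = sqrt(43 + sqrt(196 + (40 - (13 - 4))**2)) = sqrt(43 + sqrt(196 + (40 - 1*9)**2)) = sqrt(43 + sqrt(196 + (40 - 9)**2)) = sqrt(43 + sqrt(196 + 31**2)) = sqrt(43 + sqrt(196 + 961)) = sqrt(43 + sqrt(1157))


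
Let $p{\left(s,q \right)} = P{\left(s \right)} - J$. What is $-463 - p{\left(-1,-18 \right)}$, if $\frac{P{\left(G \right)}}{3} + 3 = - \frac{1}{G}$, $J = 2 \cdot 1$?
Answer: $-455$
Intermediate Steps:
$J = 2$
$P{\left(G \right)} = -9 - \frac{3}{G}$ ($P{\left(G \right)} = -9 + 3 \left(- \frac{1}{G}\right) = -9 - \frac{3}{G}$)
$p{\left(s,q \right)} = -11 - \frac{3}{s}$ ($p{\left(s,q \right)} = \left(-9 - \frac{3}{s}\right) - 2 = -11 - \frac{3}{s}$)
$-463 - p{\left(-1,-18 \right)} = -463 - \left(-11 - \frac{3}{-1}\right) = -463 - \left(-11 - -3\right) = -463 - \left(-11 + 3\right) = -463 - -8 = -463 + 8 = -455$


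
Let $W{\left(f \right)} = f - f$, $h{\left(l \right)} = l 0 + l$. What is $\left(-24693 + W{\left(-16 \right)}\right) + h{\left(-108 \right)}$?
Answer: $-24801$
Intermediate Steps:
$h{\left(l \right)} = l$ ($h{\left(l \right)} = 0 + l = l$)
$W{\left(f \right)} = 0$
$\left(-24693 + W{\left(-16 \right)}\right) + h{\left(-108 \right)} = \left(-24693 + 0\right) - 108 = -24693 - 108 = -24801$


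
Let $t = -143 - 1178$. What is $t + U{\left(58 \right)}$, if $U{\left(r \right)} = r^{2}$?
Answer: $2043$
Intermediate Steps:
$t = -1321$ ($t = -143 - 1178 = -1321$)
$t + U{\left(58 \right)} = -1321 + 58^{2} = -1321 + 3364 = 2043$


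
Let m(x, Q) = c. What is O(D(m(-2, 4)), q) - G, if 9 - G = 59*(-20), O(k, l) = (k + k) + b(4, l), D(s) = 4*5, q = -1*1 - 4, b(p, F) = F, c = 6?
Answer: -1154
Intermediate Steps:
m(x, Q) = 6
q = -5 (q = -1 - 4 = -5)
D(s) = 20
O(k, l) = l + 2*k (O(k, l) = (k + k) + l = 2*k + l = l + 2*k)
G = 1189 (G = 9 - 59*(-20) = 9 - 1*(-1180) = 9 + 1180 = 1189)
O(D(m(-2, 4)), q) - G = (-5 + 2*20) - 1*1189 = (-5 + 40) - 1189 = 35 - 1189 = -1154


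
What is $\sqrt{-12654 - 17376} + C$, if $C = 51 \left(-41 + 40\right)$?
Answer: $-51 + i \sqrt{30030} \approx -51.0 + 173.29 i$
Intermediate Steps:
$C = -51$ ($C = 51 \left(-1\right) = -51$)
$\sqrt{-12654 - 17376} + C = \sqrt{-12654 - 17376} - 51 = \sqrt{-30030} - 51 = i \sqrt{30030} - 51 = -51 + i \sqrt{30030}$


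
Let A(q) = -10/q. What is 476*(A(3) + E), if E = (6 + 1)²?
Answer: 65212/3 ≈ 21737.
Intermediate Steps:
E = 49 (E = 7² = 49)
476*(A(3) + E) = 476*(-10/3 + 49) = 476*(137/3) = 65212/3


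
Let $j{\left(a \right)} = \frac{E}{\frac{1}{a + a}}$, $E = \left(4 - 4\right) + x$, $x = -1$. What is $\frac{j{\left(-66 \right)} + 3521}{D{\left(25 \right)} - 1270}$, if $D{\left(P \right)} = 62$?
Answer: $- \frac{3653}{1208} \approx -3.024$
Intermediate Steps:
$E = -1$ ($E = \left(4 - 4\right) - 1 = 0 - 1 = -1$)
$j{\left(a \right)} = - 2 a$ ($j{\left(a \right)} = \frac{1}{\frac{1}{a + a}} \left(-1\right) = \frac{1}{\frac{1}{2 a}} \left(-1\right) = \frac{1}{\frac{1}{2} \frac{1}{a}} \left(-1\right) = 2 a \left(-1\right) = - 2 a$)
$\frac{j{\left(-66 \right)} + 3521}{D{\left(25 \right)} - 1270} = \frac{\left(-2\right) \left(-66\right) + 3521}{62 - 1270} = \frac{132 + 3521}{-1208} = 3653 \left(- \frac{1}{1208}\right) = - \frac{3653}{1208}$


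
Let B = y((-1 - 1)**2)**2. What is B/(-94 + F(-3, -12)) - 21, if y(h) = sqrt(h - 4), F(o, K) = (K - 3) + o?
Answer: -21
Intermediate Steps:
F(o, K) = -3 + K + o (F(o, K) = (-3 + K) + o = -3 + K + o)
y(h) = sqrt(-4 + h)
B = 0 (B = (sqrt(-4 + (-1 - 1)**2))**2 = (sqrt(-4 + (-2)**2))**2 = (sqrt(-4 + 4))**2 = (sqrt(0))**2 = 0**2 = 0)
B/(-94 + F(-3, -12)) - 21 = 0/(-94 + (-3 - 12 - 3)) - 21 = 0/(-94 - 18) - 21 = 0/(-112) - 21 = -1/112*0 - 21 = 0 - 21 = -21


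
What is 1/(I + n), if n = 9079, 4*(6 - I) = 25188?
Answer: 1/2788 ≈ 0.00035868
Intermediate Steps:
I = -6291 (I = 6 - 1/4*25188 = 6 - 6297 = -6291)
1/(I + n) = 1/(-6291 + 9079) = 1/2788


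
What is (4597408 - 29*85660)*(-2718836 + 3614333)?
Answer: 1892425154196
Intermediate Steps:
(4597408 - 29*85660)*(-2718836 + 3614333) = (4597408 - 2484140)*895497 = 2113268*895497 = 1892425154196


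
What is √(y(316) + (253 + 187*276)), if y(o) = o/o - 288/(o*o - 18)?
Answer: 11*√1068142301690/49919 ≈ 227.74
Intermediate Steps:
y(o) = 1 - 288/(-18 + o²) (y(o) = 1 - 288/(o² - 18) = 1 - 288/(-18 + o²))
√(y(316) + (253 + 187*276)) = √((-306 + 316²)/(-18 + 316²) + (253 + 187*276)) = √((-306 + 99856)/(-18 + 99856) + (253 + 51612)) = √(99550/99838 + 51865) = √((1/99838)*99550 + 51865) = √(49775/49919 + 51865) = √(2589098710/49919) = 11*√1068142301690/49919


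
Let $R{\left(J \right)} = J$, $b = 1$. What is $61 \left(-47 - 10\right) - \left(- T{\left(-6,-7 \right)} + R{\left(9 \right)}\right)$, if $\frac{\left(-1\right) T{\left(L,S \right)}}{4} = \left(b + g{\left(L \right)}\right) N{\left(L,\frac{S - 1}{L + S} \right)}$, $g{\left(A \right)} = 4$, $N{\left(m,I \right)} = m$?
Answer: $-3366$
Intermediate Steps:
$T{\left(L,S \right)} = - 20 L$ ($T{\left(L,S \right)} = - 4 \left(1 + 4\right) L = - 4 \cdot 5 L = - 20 L$)
$61 \left(-47 - 10\right) - \left(- T{\left(-6,-7 \right)} + R{\left(9 \right)}\right) = 61 \left(-47 - 10\right) - -111 = 61 \left(-57\right) + \left(120 - 9\right) = -3477 + 111 = -3366$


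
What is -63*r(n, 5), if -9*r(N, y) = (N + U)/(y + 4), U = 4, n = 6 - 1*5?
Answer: 35/9 ≈ 3.8889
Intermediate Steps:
n = 1 (n = 6 - 5 = 1)
r(N, y) = -(4 + N)/(9*(4 + y)) (r(N, y) = -(N + 4)/(9*(y + 4)) = -(4 + N)/(9*(4 + y)))
-63*r(n, 5) = -7*(-4 - 1*1)/(4 + 5) = -7*(-4 - 1)/9 = -7*(-5)/9 = -63*(-5/81) = 35/9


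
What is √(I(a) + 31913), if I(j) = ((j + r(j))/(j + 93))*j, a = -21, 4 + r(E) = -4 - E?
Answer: 7*√5862/3 ≈ 178.65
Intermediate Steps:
r(E) = -8 - E (r(E) = -4 + (-4 - E) = -8 - E)
I(j) = -8*j/(93 + j) (I(j) = ((j + (-8 - j))/(j + 93))*j = (-8/(93 + j))*j = -8*j/(93 + j))
√(I(a) + 31913) = √(-8*(-21)/(93 - 21) + 31913) = √(-8*(-21)/72 + 31913) = √(-8*(-21)*1/72 + 31913) = √(7/3 + 31913) = √(95746/3) = 7*√5862/3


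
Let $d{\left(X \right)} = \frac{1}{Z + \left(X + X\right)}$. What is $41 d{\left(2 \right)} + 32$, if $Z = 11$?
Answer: $\frac{521}{15} \approx 34.733$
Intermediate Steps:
$d{\left(X \right)} = \frac{1}{11 + 2 X}$ ($d{\left(X \right)} = \frac{1}{11 + \left(X + X\right)} = \frac{1}{11 + 2 X}$)
$41 d{\left(2 \right)} + 32 = \frac{41}{11 + 2 \cdot 2} + 32 = \frac{41}{11 + 4} + 32 = \frac{41}{15} + 32 = \frac{521}{15}$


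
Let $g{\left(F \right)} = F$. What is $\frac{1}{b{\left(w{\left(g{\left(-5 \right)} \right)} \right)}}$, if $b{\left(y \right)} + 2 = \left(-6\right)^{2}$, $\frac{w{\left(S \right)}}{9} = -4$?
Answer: $\frac{1}{34} \approx 0.029412$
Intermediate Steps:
$w{\left(S \right)} = -36$ ($w{\left(S \right)} = 9 \left(-4\right) = -36$)
$b{\left(y \right)} = 34$ ($b{\left(y \right)} = -2 + \left(-6\right)^{2} = -2 + 36 = 34$)
$\frac{1}{b{\left(w{\left(g{\left(-5 \right)} \right)} \right)}} = \frac{1}{34}$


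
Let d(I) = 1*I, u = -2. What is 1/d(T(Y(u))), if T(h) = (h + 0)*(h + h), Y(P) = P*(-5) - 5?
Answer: 1/50 ≈ 0.020000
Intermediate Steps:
Y(P) = -5 - 5*P (Y(P) = -5*P - 5 = -5 - 5*P)
T(h) = 2*h**2 (T(h) = h*(2*h) = 2*h**2)
d(I) = I
1/d(T(Y(u))) = 1/(2*(-5 - 5*(-2))**2) = 1/(2*(-5 + 10)**2) = 1/(2*5**2) = 1/(2*25) = 1/50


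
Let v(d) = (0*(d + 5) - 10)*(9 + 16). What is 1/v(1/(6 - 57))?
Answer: -1/250 ≈ -0.0040000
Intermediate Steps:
v(d) = -250 (v(d) = (0*(5 + d) - 10)*25 = (0 - 10)*25 = -10*25 = -250)
1/v(1/(6 - 57)) = 1/(-250) = -1/250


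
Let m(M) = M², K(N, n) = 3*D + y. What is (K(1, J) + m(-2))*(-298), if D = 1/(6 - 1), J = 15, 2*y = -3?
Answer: -4619/5 ≈ -923.80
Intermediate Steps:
y = -3/2 (y = (½)*(-3) = -3/2 ≈ -1.5000)
D = ⅕ (D = 1/5 = ⅕ ≈ 0.20000)
K(N, n) = -9/10 (K(N, n) = 3*(⅕) - 3/2 = ⅗ - 3/2 = -9/10)
(K(1, J) + m(-2))*(-298) = (-9/10 + (-2)²)*(-298) = (-9/10 + 4)*(-298) = (31/10)*(-298) = -4619/5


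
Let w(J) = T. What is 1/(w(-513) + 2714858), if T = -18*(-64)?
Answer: 1/2716010 ≈ 3.6819e-7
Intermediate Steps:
T = 1152
w(J) = 1152
1/(w(-513) + 2714858) = 1/(1152 + 2714858) = 1/2716010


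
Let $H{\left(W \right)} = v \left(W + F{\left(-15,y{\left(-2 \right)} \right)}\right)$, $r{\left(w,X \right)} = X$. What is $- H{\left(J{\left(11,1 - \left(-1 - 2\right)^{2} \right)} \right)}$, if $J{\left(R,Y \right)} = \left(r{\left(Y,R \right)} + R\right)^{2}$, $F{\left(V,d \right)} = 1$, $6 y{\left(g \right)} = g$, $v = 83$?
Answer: $-40255$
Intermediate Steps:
$y{\left(g \right)} = \frac{g}{6}$
$J{\left(R,Y \right)} = 4 R^{2}$ ($J{\left(R,Y \right)} = \left(R + R\right)^{2} = \left(2 R\right)^{2} = 4 R^{2}$)
$H{\left(W \right)} = 83 + 83 W$ ($H{\left(W \right)} = 83 \left(W + 1\right) = 83 \left(1 + W\right) = 83 + 83 W$)
$- H{\left(J{\left(11,1 - \left(-1 - 2\right)^{2} \right)} \right)} = - (83 + 83 \cdot 4 \cdot 11^{2}) = - (83 + 83 \cdot 4 \cdot 121) = - (83 + 83 \cdot 484) = - (83 + 40172) = \left(-1\right) 40255 = -40255$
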